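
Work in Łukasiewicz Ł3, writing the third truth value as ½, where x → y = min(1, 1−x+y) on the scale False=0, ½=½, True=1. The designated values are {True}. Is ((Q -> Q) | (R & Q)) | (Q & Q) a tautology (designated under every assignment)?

Every assignment of Q, R over {True, ½, False} gives a value in {True}.
In particular, with Q=½, R=½: ((Q -> Q) | (R & Q)) | (Q & Q) = True.

Yes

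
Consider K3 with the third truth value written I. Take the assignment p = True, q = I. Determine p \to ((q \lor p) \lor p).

q \lor p = I \lor True = True
(q \lor p) \lor p = True \lor True = True
p \to ((q \lor p) \lor p) = True \to True = True

True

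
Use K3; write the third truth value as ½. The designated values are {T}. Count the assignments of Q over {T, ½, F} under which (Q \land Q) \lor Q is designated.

1

Q=T: T ✓
Q=½: ½ ·
Q=F: F ·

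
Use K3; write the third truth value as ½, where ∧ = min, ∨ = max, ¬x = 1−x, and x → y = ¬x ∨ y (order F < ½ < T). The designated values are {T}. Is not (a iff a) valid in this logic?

Countermodel: a=T gives F, which is not designated.

No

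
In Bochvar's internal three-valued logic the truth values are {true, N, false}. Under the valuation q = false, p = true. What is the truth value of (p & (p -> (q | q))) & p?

false

q | q = false | false = false
p -> (q | q) = true -> false = false
p & (p -> (q | q)) = true & false = false
(p & (p -> (q | q))) & p = false & true = false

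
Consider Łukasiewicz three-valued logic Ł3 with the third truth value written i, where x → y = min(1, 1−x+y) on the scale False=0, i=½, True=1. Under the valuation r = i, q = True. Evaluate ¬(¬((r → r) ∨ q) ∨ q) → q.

r → r = i → i = True
(r → r) ∨ q = True ∨ True = True
¬((r → r) ∨ q) = ¬True = False
¬((r → r) ∨ q) ∨ q = False ∨ True = True
¬(¬((r → r) ∨ q) ∨ q) = ¬True = False
¬(¬((r → r) ∨ q) ∨ q) → q = False → True = True

True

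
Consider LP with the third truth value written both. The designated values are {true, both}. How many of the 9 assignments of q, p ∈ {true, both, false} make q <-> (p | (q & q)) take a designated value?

8

Of the 9 assignments, 8 give a value in {true, both}.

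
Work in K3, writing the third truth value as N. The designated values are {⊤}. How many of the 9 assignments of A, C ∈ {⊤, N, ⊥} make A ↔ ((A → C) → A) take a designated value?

6

Of the 9 assignments, 6 give a value in {⊤}.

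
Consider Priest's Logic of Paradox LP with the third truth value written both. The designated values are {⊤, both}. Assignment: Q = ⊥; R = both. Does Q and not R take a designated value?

not R = not both = both
Q and not R = ⊥ and both = ⊥
⊥ ∉ {⊤, both}.

No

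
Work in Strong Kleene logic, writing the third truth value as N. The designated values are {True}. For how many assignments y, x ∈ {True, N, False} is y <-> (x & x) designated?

Designated under: (y=True, x=True); (y=False, x=False).

2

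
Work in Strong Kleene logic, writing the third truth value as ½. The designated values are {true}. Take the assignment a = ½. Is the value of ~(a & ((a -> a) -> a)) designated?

a -> a = ½ -> ½ = ½  [~½ | ½]
(a -> a) -> a = ½ -> ½ = ½
a & ((a -> a) -> a) = ½ & ½ = ½
~(a & ((a -> a) -> a)) = ~½ = ½
½ ∉ {true}.

No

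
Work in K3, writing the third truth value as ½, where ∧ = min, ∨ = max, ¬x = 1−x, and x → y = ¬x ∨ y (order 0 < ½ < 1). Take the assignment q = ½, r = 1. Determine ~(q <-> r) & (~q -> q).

q <-> r = ½ <-> 1 = ½
~(q <-> r) = ~½ = ½
~q = ~½ = ½
~q -> q = ½ -> ½ = ½
~(q <-> r) & (~q -> q) = ½ & ½ = ½

½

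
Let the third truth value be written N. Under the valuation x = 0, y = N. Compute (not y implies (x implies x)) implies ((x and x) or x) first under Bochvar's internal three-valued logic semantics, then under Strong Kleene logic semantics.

In Bochvar's internal three-valued logic: not y = not N = N
x implies x = 0 implies 0 = 1
not y implies (x implies x) = N implies 1 = N  [any arg is the third value ⇒ result is the third value]
x and x = 0 and 0 = 0
(x and x) or x = 0 or 0 = 0
(not y implies (x implies x)) implies ((x and x) or x) = N implies 0 = N
In Strong Kleene logic: not y = not N = N
x implies x = 0 implies 0 = 1
not y implies (x implies x) = N implies 1 = 1  [not N or 1]
x and x = 0 and 0 = 0
(x and x) or x = 0 or 0 = 0
(not y implies (x implies x)) implies ((x and x) or x) = 1 implies 0 = 0
They differ because Bochvar's internal three-valued logic and Strong Kleene logic treat N differently under the binary connectives.

N; 0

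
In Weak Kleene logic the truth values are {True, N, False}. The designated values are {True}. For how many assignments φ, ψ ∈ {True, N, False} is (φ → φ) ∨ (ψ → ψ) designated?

4

Designated under: (φ=True, ψ=True); (φ=True, ψ=False); (φ=False, ψ=True); (φ=False, ψ=False).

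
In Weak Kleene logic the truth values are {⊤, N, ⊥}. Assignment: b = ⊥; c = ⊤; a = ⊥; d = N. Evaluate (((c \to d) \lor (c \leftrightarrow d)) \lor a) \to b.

c \to d = ⊤ \to N = N  [any arg is the third value ⇒ result is the third value]
c \leftrightarrow d = ⊤ \leftrightarrow N = N
(c \to d) \lor (c \leftrightarrow d) = N \lor N = N
((c \to d) \lor (c \leftrightarrow d)) \lor a = N \lor ⊥ = N
(((c \to d) \lor (c \leftrightarrow d)) \lor a) \to b = N \to ⊥ = N

N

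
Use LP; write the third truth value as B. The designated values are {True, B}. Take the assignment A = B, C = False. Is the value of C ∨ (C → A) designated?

C → A = False → B = True
C ∨ (C → A) = False ∨ True = True
True ∈ {True, B}.

Yes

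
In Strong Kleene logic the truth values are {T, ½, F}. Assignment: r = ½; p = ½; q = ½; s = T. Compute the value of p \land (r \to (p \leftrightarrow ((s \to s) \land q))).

s \to s = T \to T = T
(s \to s) \land q = T \land ½ = ½
p \leftrightarrow ((s \to s) \land q) = ½ \leftrightarrow ½ = ½
r \to (p \leftrightarrow ((s \to s) \land q)) = ½ \to ½ = ½  [\lnot ½ \lor ½]
p \land (r \to (p \leftrightarrow ((s \to s) \land q))) = ½ \land ½ = ½

½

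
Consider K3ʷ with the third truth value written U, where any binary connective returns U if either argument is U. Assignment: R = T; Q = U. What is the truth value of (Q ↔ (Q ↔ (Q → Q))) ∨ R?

Q → Q = U → U = U  [any arg is the third value ⇒ result is the third value]
Q ↔ (Q → Q) = U ↔ U = U
Q ↔ (Q ↔ (Q → Q)) = U ↔ U = U
(Q ↔ (Q ↔ (Q → Q))) ∨ R = U ∨ T = U

U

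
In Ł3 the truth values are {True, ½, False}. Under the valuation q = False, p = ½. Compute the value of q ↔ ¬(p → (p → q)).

True

p → q = ½ → False = ½
p → (p → q) = ½ → ½ = True
¬(p → (p → q)) = ¬True = False
q ↔ ¬(p → (p → q)) = False ↔ False = True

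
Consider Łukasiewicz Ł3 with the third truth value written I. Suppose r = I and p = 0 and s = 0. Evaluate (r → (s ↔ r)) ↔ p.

s ↔ r = 0 ↔ I = I
r → (s ↔ r) = I → I = 1
(r → (s ↔ r)) ↔ p = 1 ↔ 0 = 0

0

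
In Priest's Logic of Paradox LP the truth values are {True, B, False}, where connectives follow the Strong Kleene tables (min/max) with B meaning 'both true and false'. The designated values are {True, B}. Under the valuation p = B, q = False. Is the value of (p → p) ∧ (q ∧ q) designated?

No

p → p = B → B = B
q ∧ q = False ∧ False = False
(p → p) ∧ (q ∧ q) = B ∧ False = False
False ∉ {True, B}.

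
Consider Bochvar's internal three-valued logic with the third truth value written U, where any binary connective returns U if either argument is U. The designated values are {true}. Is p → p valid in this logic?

No

Countermodel: p=U gives U, which is not designated.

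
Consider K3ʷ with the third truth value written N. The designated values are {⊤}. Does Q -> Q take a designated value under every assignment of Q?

Countermodel: Q=N gives N, which is not designated.

No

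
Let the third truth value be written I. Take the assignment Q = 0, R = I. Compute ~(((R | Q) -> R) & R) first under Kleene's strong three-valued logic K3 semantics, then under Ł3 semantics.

In Kleene's strong three-valued logic K3: R | Q = I | 0 = I
(R | Q) -> R = I -> I = I  [~I | I]
((R | Q) -> R) & R = I & I = I
~(((R | Q) -> R) & R) = ~I = I
In Ł3: R | Q = I | 0 = I
(R | Q) -> R = I -> I = 1  [min(1, 1−½+½)]
((R | Q) -> R) & R = 1 & I = I
~(((R | Q) -> R) & R) = ~I = I

I; I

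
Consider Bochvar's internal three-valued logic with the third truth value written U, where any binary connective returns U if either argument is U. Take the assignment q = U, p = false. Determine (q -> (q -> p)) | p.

q -> p = U -> false = U  [any arg is the third value ⇒ result is the third value]
q -> (q -> p) = U -> U = U
(q -> (q -> p)) | p = U | false = U

U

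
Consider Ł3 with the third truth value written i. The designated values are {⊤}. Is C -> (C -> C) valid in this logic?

Yes

Every assignment of C over {⊤, i, ⊥} gives a value in {⊤}.
In particular, with C=i: C -> (C -> C) = ⊤.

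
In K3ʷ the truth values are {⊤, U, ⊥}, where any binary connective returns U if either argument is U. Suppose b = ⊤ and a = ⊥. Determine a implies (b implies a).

b implies a = ⊤ implies ⊥ = ⊥
a implies (b implies a) = ⊥ implies ⊥ = ⊤

⊤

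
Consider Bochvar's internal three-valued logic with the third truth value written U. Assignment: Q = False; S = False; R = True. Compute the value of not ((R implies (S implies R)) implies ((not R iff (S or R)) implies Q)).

False

S implies R = False implies True = True
R implies (S implies R) = True implies True = True
not R = not True = False
S or R = False or True = True
not R iff (S or R) = False iff True = False
(not R iff (S or R)) implies Q = False implies False = True
(R implies (S implies R)) implies ((not R iff (S or R)) implies Q) = True implies True = True
not ((R implies (S implies R)) implies ((not R iff (S or R)) implies Q)) = not True = False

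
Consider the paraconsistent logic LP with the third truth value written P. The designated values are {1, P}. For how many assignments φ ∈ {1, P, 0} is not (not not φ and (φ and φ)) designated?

φ=1: 0 ·
φ=P: P ✓
φ=0: 1 ✓

2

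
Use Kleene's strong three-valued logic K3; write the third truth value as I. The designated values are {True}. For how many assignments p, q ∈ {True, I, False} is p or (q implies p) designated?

Of the 9 assignments, 5 give a value in {True}.

5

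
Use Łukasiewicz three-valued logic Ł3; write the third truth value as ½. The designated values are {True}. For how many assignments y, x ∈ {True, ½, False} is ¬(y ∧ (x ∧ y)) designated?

5

Of the 9 assignments, 5 give a value in {True}.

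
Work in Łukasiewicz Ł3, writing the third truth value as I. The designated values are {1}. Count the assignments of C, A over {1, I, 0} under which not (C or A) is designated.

Designated under: (C=0, A=0).

1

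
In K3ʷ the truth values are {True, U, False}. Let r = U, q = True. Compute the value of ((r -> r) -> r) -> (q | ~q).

r -> r = U -> U = U  [any arg is the third value ⇒ result is the third value]
(r -> r) -> r = U -> U = U
~q = ~True = False
q | ~q = True | False = True
((r -> r) -> r) -> (q | ~q) = U -> True = U

U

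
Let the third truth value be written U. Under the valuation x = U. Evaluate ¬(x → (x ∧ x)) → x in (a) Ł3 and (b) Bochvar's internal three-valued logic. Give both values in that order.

1; U

In Ł3: x ∧ x = U ∧ U = U
x → (x ∧ x) = U → U = 1  [min(1, 1−½+½)]
¬(x → (x ∧ x)) = ¬1 = 0
¬(x → (x ∧ x)) → x = 0 → U = 1
In Bochvar's internal three-valued logic: x ∧ x = U ∧ U = U
x → (x ∧ x) = U → U = U
¬(x → (x ∧ x)) = ¬U = U
¬(x → (x ∧ x)) → x = U → U = U
They differ because Ł3 and Bochvar's internal three-valued logic treat U differently under the binary connectives.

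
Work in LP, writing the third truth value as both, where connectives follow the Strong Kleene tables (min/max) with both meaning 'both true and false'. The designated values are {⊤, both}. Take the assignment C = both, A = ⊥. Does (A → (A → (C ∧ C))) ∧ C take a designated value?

C ∧ C = both ∧ both = both
A → (C ∧ C) = ⊥ → both = ⊤  [¬⊥ ∨ both]
A → (A → (C ∧ C)) = ⊥ → ⊤ = ⊤
(A → (A → (C ∧ C))) ∧ C = ⊤ ∧ both = both
both ∈ {⊤, both}.

Yes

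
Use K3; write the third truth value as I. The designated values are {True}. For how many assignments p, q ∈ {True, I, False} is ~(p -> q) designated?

1

Designated under: (p=True, q=False).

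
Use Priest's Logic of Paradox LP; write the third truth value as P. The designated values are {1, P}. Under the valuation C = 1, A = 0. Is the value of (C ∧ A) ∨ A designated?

C ∧ A = 1 ∧ 0 = 0
(C ∧ A) ∨ A = 0 ∨ 0 = 0
0 ∉ {1, P}.

No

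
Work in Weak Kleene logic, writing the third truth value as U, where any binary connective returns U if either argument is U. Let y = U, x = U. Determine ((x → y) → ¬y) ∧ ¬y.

x → y = U → U = U  [any arg is the third value ⇒ result is the third value]
¬y = ¬U = U
(x → y) → ¬y = U → U = U
¬y = ¬U = U
((x → y) → ¬y) ∧ ¬y = U ∧ U = U

U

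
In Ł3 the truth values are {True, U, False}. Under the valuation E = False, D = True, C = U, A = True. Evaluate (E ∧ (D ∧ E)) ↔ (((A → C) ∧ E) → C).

D ∧ E = True ∧ False = False
E ∧ (D ∧ E) = False ∧ False = False
A → C = True → U = U  [min(1, 1−1+½)]
(A → C) ∧ E = U ∧ False = False
((A → C) ∧ E) → C = False → U = True
(E ∧ (D ∧ E)) ↔ (((A → C) ∧ E) → C) = False ↔ True = False

False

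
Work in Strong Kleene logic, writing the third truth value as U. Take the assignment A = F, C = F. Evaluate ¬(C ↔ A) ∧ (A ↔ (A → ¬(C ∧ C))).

F

C ↔ A = F ↔ F = T
¬(C ↔ A) = ¬T = F
C ∧ C = F ∧ F = F
¬(C ∧ C) = ¬F = T
A → ¬(C ∧ C) = F → T = T
A ↔ (A → ¬(C ∧ C)) = F ↔ T = F
¬(C ↔ A) ∧ (A ↔ (A → ¬(C ∧ C))) = F ∧ F = F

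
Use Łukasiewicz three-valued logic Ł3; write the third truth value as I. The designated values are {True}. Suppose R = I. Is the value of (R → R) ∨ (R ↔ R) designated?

Yes

R → R = I → I = True  [min(1, 1−½+½)]
R ↔ R = I ↔ I = True
(R → R) ∨ (R ↔ R) = True ∨ True = True
True ∈ {True}.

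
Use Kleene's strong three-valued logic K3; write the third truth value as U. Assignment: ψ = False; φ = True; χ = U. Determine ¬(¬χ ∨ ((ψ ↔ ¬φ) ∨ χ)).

¬χ = ¬U = U
¬φ = ¬True = False
ψ ↔ ¬φ = False ↔ False = True
(ψ ↔ ¬φ) ∨ χ = True ∨ U = True
¬χ ∨ ((ψ ↔ ¬φ) ∨ χ) = U ∨ True = True
¬(¬χ ∨ ((ψ ↔ ¬φ) ∨ χ)) = ¬True = False

False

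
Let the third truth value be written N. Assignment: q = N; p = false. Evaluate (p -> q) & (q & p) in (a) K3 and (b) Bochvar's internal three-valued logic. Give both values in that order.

false; N

In K3: p -> q = false -> N = true  [~false | N]
q & p = N & false = false
(p -> q) & (q & p) = true & false = false
In Bochvar's internal three-valued logic: p -> q = false -> N = N  [any arg is the third value ⇒ result is the third value]
q & p = N & false = N
(p -> q) & (q & p) = N & N = N
They differ because K3 and Bochvar's internal three-valued logic treat N differently under the binary connectives.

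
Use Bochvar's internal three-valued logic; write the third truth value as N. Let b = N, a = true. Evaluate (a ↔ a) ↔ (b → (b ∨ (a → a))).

a ↔ a = true ↔ true = true
a → a = true → true = true
b ∨ (a → a) = N ∨ true = N
b → (b ∨ (a → a)) = N → N = N  [any arg is the third value ⇒ result is the third value]
(a ↔ a) ↔ (b → (b ∨ (a → a))) = true ↔ N = N

N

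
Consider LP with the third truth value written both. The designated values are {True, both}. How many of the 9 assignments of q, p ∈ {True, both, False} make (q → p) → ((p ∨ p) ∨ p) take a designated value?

Of the 9 assignments, 8 give a value in {True, both}.

8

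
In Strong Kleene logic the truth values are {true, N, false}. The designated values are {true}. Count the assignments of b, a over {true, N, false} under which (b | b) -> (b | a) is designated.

7

Of the 9 assignments, 7 give a value in {true}.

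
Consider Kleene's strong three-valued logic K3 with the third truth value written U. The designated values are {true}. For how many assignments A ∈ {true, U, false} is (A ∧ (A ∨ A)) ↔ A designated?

A=true: true ✓
A=U: U ·
A=false: true ✓

2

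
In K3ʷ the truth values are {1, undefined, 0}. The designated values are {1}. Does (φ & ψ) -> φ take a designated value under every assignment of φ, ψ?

No

Countermodel: φ=1, ψ=undefined gives undefined, which is not designated.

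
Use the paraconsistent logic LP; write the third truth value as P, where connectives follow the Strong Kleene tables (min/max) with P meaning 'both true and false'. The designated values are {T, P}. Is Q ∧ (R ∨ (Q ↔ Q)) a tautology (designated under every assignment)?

Countermodel: Q=F, R=T gives F, which is not designated.

No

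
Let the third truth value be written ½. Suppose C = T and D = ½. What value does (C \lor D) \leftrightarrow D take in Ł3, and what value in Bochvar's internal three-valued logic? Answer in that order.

½; ½

In Ł3: C \lor D = T \lor ½ = T
(C \lor D) \leftrightarrow D = T \leftrightarrow ½ = ½  [1 − |1−½|]
In Bochvar's internal three-valued logic: C \lor D = T \lor ½ = ½
(C \lor D) \leftrightarrow D = ½ \leftrightarrow ½ = ½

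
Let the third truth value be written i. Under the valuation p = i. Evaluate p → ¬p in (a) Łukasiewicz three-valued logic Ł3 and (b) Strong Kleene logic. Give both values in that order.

⊤; i

In Łukasiewicz three-valued logic Ł3: ¬p = ¬i = i
p → ¬p = i → i = ⊤  [min(1, 1−½+½)]
In Strong Kleene logic: ¬p = ¬i = i
p → ¬p = i → i = i
They differ because Łukasiewicz three-valued logic Ł3 and Strong Kleene logic treat i differently under implication.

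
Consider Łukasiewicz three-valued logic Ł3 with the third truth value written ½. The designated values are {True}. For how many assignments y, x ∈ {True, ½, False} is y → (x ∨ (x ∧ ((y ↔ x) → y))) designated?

Of the 9 assignments, 6 give a value in {True}.

6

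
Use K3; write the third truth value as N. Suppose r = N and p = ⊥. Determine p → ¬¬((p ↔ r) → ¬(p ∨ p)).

⊤

p ↔ r = ⊥ ↔ N = N
p ∨ p = ⊥ ∨ ⊥ = ⊥
¬(p ∨ p) = ¬⊥ = ⊤
(p ↔ r) → ¬(p ∨ p) = N → ⊤ = ⊤  [¬N ∨ ⊤]
¬((p ↔ r) → ¬(p ∨ p)) = ¬⊤ = ⊥
¬¬((p ↔ r) → ¬(p ∨ p)) = ¬⊥ = ⊤
p → ¬¬((p ↔ r) → ¬(p ∨ p)) = ⊥ → ⊤ = ⊤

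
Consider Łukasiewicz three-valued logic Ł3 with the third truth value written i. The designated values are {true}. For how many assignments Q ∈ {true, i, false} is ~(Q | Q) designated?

1

Q=true: false ·
Q=i: i ·
Q=false: true ✓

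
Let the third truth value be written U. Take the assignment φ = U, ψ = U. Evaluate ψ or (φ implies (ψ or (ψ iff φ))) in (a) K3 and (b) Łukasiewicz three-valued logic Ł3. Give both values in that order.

U; True

In K3: ψ iff φ = U iff U = U
ψ or (ψ iff φ) = U or U = U
φ implies (ψ or (ψ iff φ)) = U implies U = U  [not U or U]
ψ or (φ implies (ψ or (ψ iff φ))) = U or U = U
In Łukasiewicz three-valued logic Ł3: ψ iff φ = U iff U = True  [1 − |½−½|]
ψ or (ψ iff φ) = U or True = True
φ implies (ψ or (ψ iff φ)) = U implies True = True
ψ or (φ implies (ψ or (ψ iff φ))) = U or True = True
They differ because K3 and Łukasiewicz three-valued logic Ł3 treat U differently under implication.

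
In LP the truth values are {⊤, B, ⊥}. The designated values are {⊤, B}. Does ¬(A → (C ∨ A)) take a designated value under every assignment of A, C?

No

Countermodel: A=⊤, C=⊤ gives ⊥, which is not designated.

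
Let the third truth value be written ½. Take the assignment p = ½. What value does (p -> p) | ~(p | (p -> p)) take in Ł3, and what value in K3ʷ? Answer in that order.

In Ł3: p -> p = ½ -> ½ = true  [min(1, 1−½+½)]
p -> p = ½ -> ½ = true
p | (p -> p) = ½ | true = true
~(p | (p -> p)) = ~true = false
(p -> p) | ~(p | (p -> p)) = true | false = true
In K3ʷ: p -> p = ½ -> ½ = ½  [any arg is the third value ⇒ result is the third value]
p -> p = ½ -> ½ = ½
p | (p -> p) = ½ | ½ = ½
~(p | (p -> p)) = ~½ = ½
(p -> p) | ~(p | (p -> p)) = ½ | ½ = ½
They differ because Ł3 and K3ʷ treat ½ differently under the binary connectives.

true; ½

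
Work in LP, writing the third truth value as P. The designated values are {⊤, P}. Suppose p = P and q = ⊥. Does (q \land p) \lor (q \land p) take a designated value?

q \land p = ⊥ \land P = ⊥
q \land p = ⊥ \land P = ⊥
(q \land p) \lor (q \land p) = ⊥ \lor ⊥ = ⊥
⊥ ∉ {⊤, P}.

No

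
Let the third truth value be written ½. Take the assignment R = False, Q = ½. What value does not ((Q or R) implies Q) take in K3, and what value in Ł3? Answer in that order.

½; False

In K3: Q or R = ½ or False = ½
(Q or R) implies Q = ½ implies ½ = ½
not ((Q or R) implies Q) = not ½ = ½
In Ł3: Q or R = ½ or False = ½
(Q or R) implies Q = ½ implies ½ = True
not ((Q or R) implies Q) = not True = False
They differ because K3 and Ł3 treat ½ differently under implication.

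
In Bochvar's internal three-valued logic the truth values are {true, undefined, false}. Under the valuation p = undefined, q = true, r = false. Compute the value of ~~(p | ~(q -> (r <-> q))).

r <-> q = false <-> true = false
q -> (r <-> q) = true -> false = false
~(q -> (r <-> q)) = ~false = true
p | ~(q -> (r <-> q)) = undefined | true = undefined
~(p | ~(q -> (r <-> q))) = ~undefined = undefined
~~(p | ~(q -> (r <-> q))) = ~undefined = undefined

undefined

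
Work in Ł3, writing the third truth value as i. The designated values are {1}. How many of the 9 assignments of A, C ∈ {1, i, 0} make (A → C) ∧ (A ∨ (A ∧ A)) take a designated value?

1

Designated under: (A=1, C=1).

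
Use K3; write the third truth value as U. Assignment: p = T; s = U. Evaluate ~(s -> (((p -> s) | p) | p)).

F

p -> s = T -> U = U
(p -> s) | p = U | T = T
((p -> s) | p) | p = T | T = T
s -> (((p -> s) | p) | p) = U -> T = T
~(s -> (((p -> s) | p) | p)) = ~T = F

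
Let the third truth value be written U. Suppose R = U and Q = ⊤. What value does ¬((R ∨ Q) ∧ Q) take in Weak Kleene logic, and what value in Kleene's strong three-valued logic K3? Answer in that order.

U; ⊥

In Weak Kleene logic: R ∨ Q = U ∨ ⊤ = U
(R ∨ Q) ∧ Q = U ∧ ⊤ = U
¬((R ∨ Q) ∧ Q) = ¬U = U
In Kleene's strong three-valued logic K3: R ∨ Q = U ∨ ⊤ = ⊤
(R ∨ Q) ∧ Q = ⊤ ∧ ⊤ = ⊤
¬((R ∨ Q) ∧ Q) = ¬⊤ = ⊥
They differ because Weak Kleene logic and Kleene's strong three-valued logic K3 treat U differently under the binary connectives.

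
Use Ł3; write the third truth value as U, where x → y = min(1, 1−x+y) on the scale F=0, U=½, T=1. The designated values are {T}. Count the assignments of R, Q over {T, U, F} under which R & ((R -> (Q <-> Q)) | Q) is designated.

3

Designated under: (R=T, Q=T); (R=T, Q=U); (R=T, Q=F).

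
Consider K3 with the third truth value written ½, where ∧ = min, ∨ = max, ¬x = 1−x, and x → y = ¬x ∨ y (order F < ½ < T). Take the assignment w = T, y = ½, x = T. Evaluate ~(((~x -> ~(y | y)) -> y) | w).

F

~x = ~T = F
y | y = ½ | ½ = ½
~(y | y) = ~½ = ½
~x -> ~(y | y) = F -> ½ = T  [~F | ½]
(~x -> ~(y | y)) -> y = T -> ½ = ½
((~x -> ~(y | y)) -> y) | w = ½ | T = T
~(((~x -> ~(y | y)) -> y) | w) = ~T = F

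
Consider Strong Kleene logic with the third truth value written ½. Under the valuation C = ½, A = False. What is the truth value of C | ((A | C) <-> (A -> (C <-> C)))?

½

A | C = False | ½ = ½
C <-> C = ½ <-> ½ = ½
A -> (C <-> C) = False -> ½ = True
(A | C) <-> (A -> (C <-> C)) = ½ <-> True = ½
C | ((A | C) <-> (A -> (C <-> C))) = ½ | ½ = ½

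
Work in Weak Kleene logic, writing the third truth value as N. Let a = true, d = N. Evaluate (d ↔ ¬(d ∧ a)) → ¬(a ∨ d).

d ∧ a = N ∧ true = N
¬(d ∧ a) = ¬N = N
d ↔ ¬(d ∧ a) = N ↔ N = N
a ∨ d = true ∨ N = N
¬(a ∨ d) = ¬N = N
(d ↔ ¬(d ∧ a)) → ¬(a ∨ d) = N → N = N  [any arg is the third value ⇒ result is the third value]

N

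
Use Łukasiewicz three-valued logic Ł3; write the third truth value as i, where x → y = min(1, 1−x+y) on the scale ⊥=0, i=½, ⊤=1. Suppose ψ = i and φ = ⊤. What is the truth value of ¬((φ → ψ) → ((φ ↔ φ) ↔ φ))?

⊥

φ → ψ = ⊤ → i = i
φ ↔ φ = ⊤ ↔ ⊤ = ⊤
(φ ↔ φ) ↔ φ = ⊤ ↔ ⊤ = ⊤
(φ → ψ) → ((φ ↔ φ) ↔ φ) = i → ⊤ = ⊤
¬((φ → ψ) → ((φ ↔ φ) ↔ φ)) = ¬⊤ = ⊥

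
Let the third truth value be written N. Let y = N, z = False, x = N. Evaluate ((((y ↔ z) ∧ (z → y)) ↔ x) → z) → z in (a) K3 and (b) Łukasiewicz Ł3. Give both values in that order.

N; True

In K3: y ↔ z = N ↔ False = N
z → y = False → N = True  [¬False ∨ N]
(y ↔ z) ∧ (z → y) = N ∧ True = N
((y ↔ z) ∧ (z → y)) ↔ x = N ↔ N = N
(((y ↔ z) ∧ (z → y)) ↔ x) → z = N → False = N
((((y ↔ z) ∧ (z → y)) ↔ x) → z) → z = N → False = N
In Łukasiewicz Ł3: y ↔ z = N ↔ False = N
z → y = False → N = True
(y ↔ z) ∧ (z → y) = N ∧ True = N
((y ↔ z) ∧ (z → y)) ↔ x = N ↔ N = True
(((y ↔ z) ∧ (z → y)) ↔ x) → z = True → False = False
((((y ↔ z) ∧ (z → y)) ↔ x) → z) → z = False → False = True
They differ because K3 and Łukasiewicz Ł3 treat N differently under implication.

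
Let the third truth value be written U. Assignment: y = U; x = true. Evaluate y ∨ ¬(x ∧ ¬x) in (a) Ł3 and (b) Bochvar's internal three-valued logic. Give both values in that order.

true; U

In Ł3: ¬x = ¬true = false
x ∧ ¬x = true ∧ false = false
¬(x ∧ ¬x) = ¬false = true
y ∨ ¬(x ∧ ¬x) = U ∨ true = true
In Bochvar's internal three-valued logic: ¬x = ¬true = false
x ∧ ¬x = true ∧ false = false
¬(x ∧ ¬x) = ¬false = true
y ∨ ¬(x ∧ ¬x) = U ∨ true = U
They differ because Ł3 and Bochvar's internal three-valued logic treat U differently under the binary connectives.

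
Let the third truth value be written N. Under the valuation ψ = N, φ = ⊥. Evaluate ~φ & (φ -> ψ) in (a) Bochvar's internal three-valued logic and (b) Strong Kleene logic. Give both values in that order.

N; ⊤

In Bochvar's internal three-valued logic: ~φ = ~⊥ = ⊤
φ -> ψ = ⊥ -> N = N  [any arg is the third value ⇒ result is the third value]
~φ & (φ -> ψ) = ⊤ & N = N
In Strong Kleene logic: ~φ = ~⊥ = ⊤
φ -> ψ = ⊥ -> N = ⊤
~φ & (φ -> ψ) = ⊤ & ⊤ = ⊤
They differ because Bochvar's internal three-valued logic and Strong Kleene logic treat N differently under the binary connectives.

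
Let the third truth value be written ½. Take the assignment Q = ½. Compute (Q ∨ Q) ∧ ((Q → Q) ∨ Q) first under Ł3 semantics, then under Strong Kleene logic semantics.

In Ł3: Q ∨ Q = ½ ∨ ½ = ½
Q → Q = ½ → ½ = ⊤
(Q → Q) ∨ Q = ⊤ ∨ ½ = ⊤
(Q ∨ Q) ∧ ((Q → Q) ∨ Q) = ½ ∧ ⊤ = ½
In Strong Kleene logic: Q ∨ Q = ½ ∨ ½ = ½
Q → Q = ½ → ½ = ½  [¬½ ∨ ½]
(Q → Q) ∨ Q = ½ ∨ ½ = ½
(Q ∨ Q) ∧ ((Q → Q) ∨ Q) = ½ ∧ ½ = ½

½; ½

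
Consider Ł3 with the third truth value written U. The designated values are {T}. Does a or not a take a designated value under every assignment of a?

No

Countermodel: a=U gives U, which is not designated.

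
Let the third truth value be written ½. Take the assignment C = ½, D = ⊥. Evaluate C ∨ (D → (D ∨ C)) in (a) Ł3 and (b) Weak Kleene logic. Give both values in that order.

In Ł3: D ∨ C = ⊥ ∨ ½ = ½
D → (D ∨ C) = ⊥ → ½ = ⊤  [min(1, 1−0+½)]
C ∨ (D → (D ∨ C)) = ½ ∨ ⊤ = ⊤
In Weak Kleene logic: D ∨ C = ⊥ ∨ ½ = ½
D → (D ∨ C) = ⊥ → ½ = ½  [any arg is the third value ⇒ result is the third value]
C ∨ (D → (D ∨ C)) = ½ ∨ ½ = ½
They differ because Ł3 and Weak Kleene logic treat ½ differently under the binary connectives.

⊤; ½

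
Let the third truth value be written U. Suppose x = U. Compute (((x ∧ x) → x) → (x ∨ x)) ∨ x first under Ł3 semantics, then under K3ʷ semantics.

U; U

In Ł3: x ∧ x = U ∧ U = U
(x ∧ x) → x = U → U = 1  [min(1, 1−½+½)]
x ∨ x = U ∨ U = U
((x ∧ x) → x) → (x ∨ x) = 1 → U = U
(((x ∧ x) → x) → (x ∨ x)) ∨ x = U ∨ U = U
In K3ʷ: x ∧ x = U ∧ U = U
(x ∧ x) → x = U → U = U  [any arg is the third value ⇒ result is the third value]
x ∨ x = U ∨ U = U
((x ∧ x) → x) → (x ∨ x) = U → U = U
(((x ∧ x) → x) → (x ∨ x)) ∨ x = U ∨ U = U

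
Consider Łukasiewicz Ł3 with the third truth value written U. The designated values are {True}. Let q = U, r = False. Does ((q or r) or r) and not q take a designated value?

q or r = U or False = U
(q or r) or r = U or False = U
not q = not U = U
((q or r) or r) and not q = U and U = U
U ∉ {True}.

No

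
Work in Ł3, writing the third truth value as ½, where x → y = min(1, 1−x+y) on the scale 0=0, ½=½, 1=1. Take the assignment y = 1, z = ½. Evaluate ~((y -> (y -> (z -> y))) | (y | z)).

0

z -> y = ½ -> 1 = 1
y -> (z -> y) = 1 -> 1 = 1
y -> (y -> (z -> y)) = 1 -> 1 = 1
y | z = 1 | ½ = 1
(y -> (y -> (z -> y))) | (y | z) = 1 | 1 = 1
~((y -> (y -> (z -> y))) | (y | z)) = ~1 = 0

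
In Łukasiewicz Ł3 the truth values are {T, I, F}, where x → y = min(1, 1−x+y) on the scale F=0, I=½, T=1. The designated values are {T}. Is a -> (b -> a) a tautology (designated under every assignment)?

Yes

Every assignment of a, b over {T, I, F} gives a value in {T}.
In particular, with a=I, b=I: a -> (b -> a) = T.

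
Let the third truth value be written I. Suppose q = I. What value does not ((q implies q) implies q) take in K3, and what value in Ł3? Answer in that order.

I; I

In K3: q implies q = I implies I = I  [not I or I]
(q implies q) implies q = I implies I = I
not ((q implies q) implies q) = not I = I
In Ł3: q implies q = I implies I = T  [min(1, 1−½+½)]
(q implies q) implies q = T implies I = I
not ((q implies q) implies q) = not I = I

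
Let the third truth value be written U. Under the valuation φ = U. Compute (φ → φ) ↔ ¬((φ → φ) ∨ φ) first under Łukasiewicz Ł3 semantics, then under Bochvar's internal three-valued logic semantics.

F; U

In Łukasiewicz Ł3: φ → φ = U → U = T  [min(1, 1−½+½)]
φ → φ = U → U = T
(φ → φ) ∨ φ = T ∨ U = T
¬((φ → φ) ∨ φ) = ¬T = F
(φ → φ) ↔ ¬((φ → φ) ∨ φ) = T ↔ F = F
In Bochvar's internal three-valued logic: φ → φ = U → U = U  [any arg is the third value ⇒ result is the third value]
φ → φ = U → U = U
(φ → φ) ∨ φ = U ∨ U = U
¬((φ → φ) ∨ φ) = ¬U = U
(φ → φ) ↔ ¬((φ → φ) ∨ φ) = U ↔ U = U
They differ because Łukasiewicz Ł3 and Bochvar's internal three-valued logic treat U differently under the binary connectives.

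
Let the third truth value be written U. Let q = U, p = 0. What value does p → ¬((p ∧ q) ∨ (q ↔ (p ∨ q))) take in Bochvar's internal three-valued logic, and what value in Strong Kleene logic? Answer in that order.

In Bochvar's internal three-valued logic: p ∧ q = 0 ∧ U = U
p ∨ q = 0 ∨ U = U
q ↔ (p ∨ q) = U ↔ U = U
(p ∧ q) ∨ (q ↔ (p ∨ q)) = U ∨ U = U
¬((p ∧ q) ∨ (q ↔ (p ∨ q))) = ¬U = U
p → ¬((p ∧ q) ∨ (q ↔ (p ∨ q))) = 0 → U = U  [any arg is the third value ⇒ result is the third value]
In Strong Kleene logic: p ∧ q = 0 ∧ U = 0
p ∨ q = 0 ∨ U = U
q ↔ (p ∨ q) = U ↔ U = U
(p ∧ q) ∨ (q ↔ (p ∨ q)) = 0 ∨ U = U
¬((p ∧ q) ∨ (q ↔ (p ∨ q))) = ¬U = U
p → ¬((p ∧ q) ∨ (q ↔ (p ∨ q))) = 0 → U = 1  [¬0 ∨ U]
They differ because Bochvar's internal three-valued logic and Strong Kleene logic treat U differently under the binary connectives.

U; 1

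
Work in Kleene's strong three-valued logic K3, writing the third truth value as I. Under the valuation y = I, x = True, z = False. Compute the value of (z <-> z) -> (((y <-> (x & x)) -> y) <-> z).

z <-> z = False <-> False = True
x & x = True & True = True
y <-> (x & x) = I <-> True = I
(y <-> (x & x)) -> y = I -> I = I  [~I | I]
((y <-> (x & x)) -> y) <-> z = I <-> False = I
(z <-> z) -> (((y <-> (x & x)) -> y) <-> z) = True -> I = I

I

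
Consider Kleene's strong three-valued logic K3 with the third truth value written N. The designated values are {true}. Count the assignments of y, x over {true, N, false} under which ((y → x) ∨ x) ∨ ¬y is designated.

Of the 9 assignments, 5 give a value in {true}.

5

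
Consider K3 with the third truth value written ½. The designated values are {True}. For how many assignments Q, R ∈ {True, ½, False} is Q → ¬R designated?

5

Of the 9 assignments, 5 give a value in {True}.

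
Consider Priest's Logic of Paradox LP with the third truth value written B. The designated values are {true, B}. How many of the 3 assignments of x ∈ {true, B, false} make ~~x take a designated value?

x=true: true ✓
x=B: B ✓
x=false: false ·

2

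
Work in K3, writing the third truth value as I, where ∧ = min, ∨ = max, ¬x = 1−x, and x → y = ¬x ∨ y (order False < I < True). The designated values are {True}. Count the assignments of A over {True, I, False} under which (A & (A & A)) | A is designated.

A=True: True ✓
A=I: I ·
A=False: False ·

1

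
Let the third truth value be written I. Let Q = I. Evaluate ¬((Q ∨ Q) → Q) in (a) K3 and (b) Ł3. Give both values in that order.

In K3: Q ∨ Q = I ∨ I = I
(Q ∨ Q) → Q = I → I = I  [¬I ∨ I]
¬((Q ∨ Q) → Q) = ¬I = I
In Ł3: Q ∨ Q = I ∨ I = I
(Q ∨ Q) → Q = I → I = true
¬((Q ∨ Q) → Q) = ¬true = false
They differ because K3 and Ł3 treat I differently under implication.

I; false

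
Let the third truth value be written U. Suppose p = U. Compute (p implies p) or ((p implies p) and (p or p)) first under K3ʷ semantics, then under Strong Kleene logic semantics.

U; U

In K3ʷ: p implies p = U implies U = U  [any arg is the third value ⇒ result is the third value]
p implies p = U implies U = U
p or p = U or U = U
(p implies p) and (p or p) = U and U = U
(p implies p) or ((p implies p) and (p or p)) = U or U = U
In Strong Kleene logic: p implies p = U implies U = U  [not U or U]
p implies p = U implies U = U
p or p = U or U = U
(p implies p) and (p or p) = U and U = U
(p implies p) or ((p implies p) and (p or p)) = U or U = U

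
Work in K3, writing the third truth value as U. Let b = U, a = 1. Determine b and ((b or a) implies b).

U

b or a = U or 1 = 1
(b or a) implies b = 1 implies U = U  [not 1 or U]
b and ((b or a) implies b) = U and U = U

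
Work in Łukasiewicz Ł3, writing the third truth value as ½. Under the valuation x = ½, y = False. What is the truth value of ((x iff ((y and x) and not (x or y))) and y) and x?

y and x = False and ½ = False
x or y = ½ or False = ½
not (x or y) = not ½ = ½
(y and x) and not (x or y) = False and ½ = False
x iff ((y and x) and not (x or y)) = ½ iff False = ½  [1 − |½−0|]
(x iff ((y and x) and not (x or y))) and y = ½ and False = False
((x iff ((y and x) and not (x or y))) and y) and x = False and ½ = False

False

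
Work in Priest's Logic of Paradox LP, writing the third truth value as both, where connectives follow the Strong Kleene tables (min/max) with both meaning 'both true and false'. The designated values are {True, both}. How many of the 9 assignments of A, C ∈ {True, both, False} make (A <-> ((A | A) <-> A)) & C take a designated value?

Designated under: (A=True, C=True); (A=True, C=both); (A=both, C=True); (A=both, C=both).

4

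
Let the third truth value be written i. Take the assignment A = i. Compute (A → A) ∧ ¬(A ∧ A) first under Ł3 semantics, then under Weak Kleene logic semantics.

In Ł3: A → A = i → i = 1
A ∧ A = i ∧ i = i
¬(A ∧ A) = ¬i = i
(A → A) ∧ ¬(A ∧ A) = 1 ∧ i = i
In Weak Kleene logic: A → A = i → i = i
A ∧ A = i ∧ i = i
¬(A ∧ A) = ¬i = i
(A → A) ∧ ¬(A ∧ A) = i ∧ i = i

i; i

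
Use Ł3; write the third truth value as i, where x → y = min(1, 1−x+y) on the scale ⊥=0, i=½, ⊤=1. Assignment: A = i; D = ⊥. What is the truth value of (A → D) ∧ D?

A → D = i → ⊥ = i  [min(1, 1−½+0)]
(A → D) ∧ D = i ∧ ⊥ = ⊥

⊥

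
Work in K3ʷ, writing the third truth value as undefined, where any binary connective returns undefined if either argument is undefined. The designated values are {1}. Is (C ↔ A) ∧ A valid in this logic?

Countermodel: C=1, A=undefined gives undefined, which is not designated.

No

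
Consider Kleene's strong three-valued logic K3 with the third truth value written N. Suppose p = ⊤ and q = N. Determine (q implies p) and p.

q implies p = N implies ⊤ = ⊤
(q implies p) and p = ⊤ and ⊤ = ⊤

⊤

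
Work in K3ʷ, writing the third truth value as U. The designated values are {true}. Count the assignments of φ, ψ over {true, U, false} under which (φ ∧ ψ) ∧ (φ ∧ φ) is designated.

1

Designated under: (φ=true, ψ=true).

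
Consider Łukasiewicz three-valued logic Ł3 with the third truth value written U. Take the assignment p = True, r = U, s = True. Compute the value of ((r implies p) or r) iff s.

r implies p = U implies True = True
(r implies p) or r = True or U = True
((r implies p) or r) iff s = True iff True = True

True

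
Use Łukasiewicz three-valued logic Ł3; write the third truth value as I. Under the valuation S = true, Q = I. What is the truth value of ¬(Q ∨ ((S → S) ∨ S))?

S → S = true → true = true
(S → S) ∨ S = true ∨ true = true
Q ∨ ((S → S) ∨ S) = I ∨ true = true
¬(Q ∨ ((S → S) ∨ S)) = ¬true = false

false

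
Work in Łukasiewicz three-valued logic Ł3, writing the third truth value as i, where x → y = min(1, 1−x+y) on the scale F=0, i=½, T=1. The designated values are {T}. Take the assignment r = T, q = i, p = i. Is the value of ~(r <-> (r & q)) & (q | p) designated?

No

r & q = T & i = i
r <-> (r & q) = T <-> i = i  [1 − |1−½|]
~(r <-> (r & q)) = ~i = i
q | p = i | i = i
~(r <-> (r & q)) & (q | p) = i & i = i
i ∉ {T}.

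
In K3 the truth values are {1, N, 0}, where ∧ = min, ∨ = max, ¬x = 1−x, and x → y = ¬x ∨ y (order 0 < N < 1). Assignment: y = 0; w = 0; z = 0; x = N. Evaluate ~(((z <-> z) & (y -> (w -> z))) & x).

z <-> z = 0 <-> 0 = 1
w -> z = 0 -> 0 = 1
y -> (w -> z) = 0 -> 1 = 1
(z <-> z) & (y -> (w -> z)) = 1 & 1 = 1
((z <-> z) & (y -> (w -> z))) & x = 1 & N = N
~(((z <-> z) & (y -> (w -> z))) & x) = ~N = N

N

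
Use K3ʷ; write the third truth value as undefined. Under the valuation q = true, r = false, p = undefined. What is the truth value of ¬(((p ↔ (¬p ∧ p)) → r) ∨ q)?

undefined

¬p = ¬undefined = undefined
¬p ∧ p = undefined ∧ undefined = undefined
p ↔ (¬p ∧ p) = undefined ↔ undefined = undefined
(p ↔ (¬p ∧ p)) → r = undefined → false = undefined
((p ↔ (¬p ∧ p)) → r) ∨ q = undefined ∨ true = undefined
¬(((p ↔ (¬p ∧ p)) → r) ∨ q) = ¬undefined = undefined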